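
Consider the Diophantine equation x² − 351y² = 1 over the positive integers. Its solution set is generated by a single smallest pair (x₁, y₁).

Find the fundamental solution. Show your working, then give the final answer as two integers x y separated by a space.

√351 → a₀=18, period (1,2,1,3,2,2,2,3,1,2,1,36); ℓ=12 even so k=11
step 0: (18, 1)  from 18·(1,0) + (0,1)
…
step 3: (75, 4)  from 1·(56,3) + (19,1)
…
step 7: (3747, 200)  from 2·(1555,83) + (637,34)
…
step 9: (16543, 883)  from 1·(12796,683) + (3747,200)
step 10: (45882, 2449)  from 2·(16543,883) + (12796,683)
step 11: (62425, 3332)  from 1·(45882,2449) + (16543,883)
fundamental: x₁=62425, y₁=3332  (since 3896880625 − 351·11102224 = 1)

62425 3332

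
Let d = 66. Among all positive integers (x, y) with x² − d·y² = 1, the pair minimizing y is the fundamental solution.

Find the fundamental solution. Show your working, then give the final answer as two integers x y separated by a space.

65 8

[8; 8,16] for √66; ℓ=2 ⇒ convergent index 1
a_0=8:  p_0=8·1+0=8,  q_0=8·0+1=1
a_1=8:  p_1=8·8+1=65,  q_1=8·1+0=8
fundamental: x₁=65, y₁=8  (since 4225 − 66·64 = 1)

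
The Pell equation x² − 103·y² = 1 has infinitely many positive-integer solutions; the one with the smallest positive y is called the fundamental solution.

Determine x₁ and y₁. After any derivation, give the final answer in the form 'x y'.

d=103: √d = [10; 6,1,2,1,1,9,1,1,2,1,6,20] (ℓ=12, even), read p_11/q_11
k=0  a_k=10  p_k/q_k = 10/1
k=1  a_k=6  p_k/q_k = 61/6
k=2  a_k=1  p_k/q_k = 71/7
…
k=5  a_k=1  p_k/q_k = 477/47
…
k=7  a_k=1  p_k/q_k = 5044/497
k=8  a_k=1  p_k/q_k = 9611/947
k=9  a_k=2  p_k/q_k = 24266/2391
k=10  a_k=1  p_k/q_k = 33877/3338
k=11  a_k=6  p_k/q_k = 227528/22419
→ (227528, 22419).  Check: 227528²=51768990784, 103·22419²=51768990783, difference 1.

227528 22419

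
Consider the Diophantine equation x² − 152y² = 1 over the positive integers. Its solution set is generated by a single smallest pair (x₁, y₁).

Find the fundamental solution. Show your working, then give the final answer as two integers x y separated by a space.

[12; 3,24] for √152; ℓ=2 ⇒ convergent index 1
k=0  a_k=12  p_k/q_k = 12/1
k=1  a_k=3  p_k/q_k = 37/3
fundamental: x₁=37, y₁=3  (since 1369 − 152·9 = 1)

37 3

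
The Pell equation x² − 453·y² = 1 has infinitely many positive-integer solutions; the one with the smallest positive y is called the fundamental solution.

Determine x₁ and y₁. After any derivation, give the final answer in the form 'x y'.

[21; 3,1,1,10,14,10,1,1,3,42] for √453; ℓ=10 ⇒ convergent index 9
step 0: (21, 1)  from 21·(1,0) + (0,1)
step 1: (64, 3)  from 3·(21,1) + (1,0)
step 2: (85, 4)  from 1·(64,3) + (21,1)
step 3: (149, 7)  from 1·(85,4) + (64,3)
step 4: (1575, 74)  from 10·(149,7) + (85,4)
step 5: (22199, 1043)  from 14·(1575,74) + (149,7)
step 6: (223565, 10504)  from 10·(22199,1043) + (1575,74)
step 7: (245764, 11547)  from 1·(223565,10504) + (22199,1043)
step 8: (469329, 22051)  from 1·(245764,11547) + (223565,10504)
step 9: (1653751, 77700)  from 3·(469329,22051) + (245764,11547)
→ (1653751, 77700).  Check: 1653751²=2734892370001, 453·77700²=2734892370000, difference 1.

1653751 77700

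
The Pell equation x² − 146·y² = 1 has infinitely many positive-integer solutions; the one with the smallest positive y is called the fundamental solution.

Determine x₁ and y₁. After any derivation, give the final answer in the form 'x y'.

[12; 12,24] for √146; ℓ=2 ⇒ convergent index 1
step 0: (12, 1)  from 12·(1,0) + (0,1)
step 1: (145, 12)  from 12·(12,1) + (1,0)
fundamental: x₁=145, y₁=12  (since 21025 − 146·144 = 1)

145 12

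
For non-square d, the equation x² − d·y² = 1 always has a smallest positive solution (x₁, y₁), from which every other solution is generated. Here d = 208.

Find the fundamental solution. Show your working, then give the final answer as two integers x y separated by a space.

d=208: √d = [14; 2,2,1,2,2,28] (ℓ=6, even), read p_5/q_5
k=0  a_k=14  p_k/q_k = 14/1
…
k=3  a_k=1  p_k/q_k = 101/7
k=4  a_k=2  p_k/q_k = 274/19
k=5  a_k=2  p_k/q_k = 649/45
(x₁, y₁) = (649, 45);  649² − 208·45² = 1 ✓

649 45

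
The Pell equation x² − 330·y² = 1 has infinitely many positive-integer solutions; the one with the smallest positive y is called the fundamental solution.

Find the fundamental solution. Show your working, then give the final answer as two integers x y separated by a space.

d=330: √d = [18; 6,36] (ℓ=2, even), read p_1/q_1
a_0=18:  p_0=18·1+0=18,  q_0=18·0+1=1
a_1=6:  p_1=6·18+1=109,  q_1=6·1+0=6
(x₁, y₁) = (109, 6);  109² − 330·6² = 1 ✓

109 6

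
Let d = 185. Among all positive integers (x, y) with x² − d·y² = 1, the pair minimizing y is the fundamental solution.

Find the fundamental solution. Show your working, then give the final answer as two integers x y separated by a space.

[13; 1,1,1,1,26] for √185; ℓ=5 ⇒ convergent index 9
k=0  a_k=13  p_k/q_k = 13/1
k=1  a_k=1  p_k/q_k = 14/1
k=2  a_k=1  p_k/q_k = 27/2
k=3  a_k=1  p_k/q_k = 41/3
…
k=5  a_k=26  p_k/q_k = 1809/133
…
k=7  a_k=1  p_k/q_k = 3686/271
k=8  a_k=1  p_k/q_k = 5563/409
k=9  a_k=1  p_k/q_k = 9249/680
(x₁, y₁) = (9249, 680);  9249² − 185·680² = 1 ✓

9249 680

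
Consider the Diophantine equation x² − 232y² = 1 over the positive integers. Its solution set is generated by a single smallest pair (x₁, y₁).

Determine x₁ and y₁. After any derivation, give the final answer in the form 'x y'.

19603 1287

√232 = [15; 4,3,7,3,4,30, …], period ℓ=6 (even) → k=5
step 0: (15, 1)  from 15·(1,0) + (0,1)
…
step 2: (198, 13)  from 3·(61,4) + (15,1)
step 3: (1447, 95)  from 7·(198,13) + (61,4)
step 4: (4539, 298)  from 3·(1447,95) + (198,13)
step 5: (19603, 1287)  from 4·(4539,298) + (1447,95)
(x₁, y₁) = (19603, 1287);  19603² − 232·1287² = 1 ✓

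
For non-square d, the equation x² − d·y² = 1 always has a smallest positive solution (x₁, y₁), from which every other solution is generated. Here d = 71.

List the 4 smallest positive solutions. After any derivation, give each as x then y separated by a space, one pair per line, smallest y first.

3480 413
24220799 2874480
168576757560 20006380387
1173294208396801 139244404619040

√71 → a₀=8, period (2,2,1,7,1,2,2,16); ℓ=8 even so k=7
i=0: a=8 ⇒ p=8, q=1
i=1: a=2 ⇒ p=17, q=2
i=2: a=2 ⇒ p=42, q=5
…
i=4: a=7 ⇒ p=455, q=54
i=5: a=1 ⇒ p=514, q=61
i=6: a=2 ⇒ p=1483, q=176
i=7: a=2 ⇒ p=3480, q=413
fundamental: x₁=3480, y₁=413  (since 12110400 − 71·170569 = 1)
k=2:  x_2 = 3480·3480+71·413·413 = 24220799,  y_2 = 3480·413+413·3480 = 2874480
k=3:  x_3 = 3480·24220799+71·413·2874480 = 168576757560,  y_3 = 3480·2874480+413·24220799 = 20006380387
k=4:  x_4 = 3480·168576757560+71·413·20006380387 = 1173294208396801,  y_4 = 3480·20006380387+413·168576757560 = 139244404619040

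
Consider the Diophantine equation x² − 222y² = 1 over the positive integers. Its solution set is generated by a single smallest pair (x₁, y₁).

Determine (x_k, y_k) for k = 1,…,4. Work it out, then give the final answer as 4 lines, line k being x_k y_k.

√222 → a₀=14, period (1,8,1,28); ℓ=4 even so k=3
i=0: a=14 ⇒ p=14, q=1
i=1: a=1 ⇒ p=15, q=1
i=2: a=8 ⇒ p=134, q=9
i=3: a=1 ⇒ p=149, q=10
→ (149, 10).  Check: 149²=22201, 222·10²=22200, difference 1.
(x_2, y_2) = (149·149 + 222·10·10, 149·10 + 10·149) = (44401, 2980)
(x_3, y_3) = (149·44401 + 222·10·2980, 149·2980 + 10·44401) = (13231349, 888030)
(x_4, y_4) = (149·13231349 + 222·10·888030, 149·888030 + 10·13231349) = (3942897601, 264629960)

149 10
44401 2980
13231349 888030
3942897601 264629960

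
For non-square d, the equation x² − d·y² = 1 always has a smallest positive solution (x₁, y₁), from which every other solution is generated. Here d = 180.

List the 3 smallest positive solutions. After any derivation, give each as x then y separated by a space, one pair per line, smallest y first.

√180 → a₀=13, period (2,2,2,26); ℓ=4 even so k=3
a_0=13:  p_0=13·1+0=13,  q_0=13·0+1=1
…
a_2=2:  p_2=2·27+13=67,  q_2=2·2+1=5
a_3=2:  p_3=2·67+27=161,  q_3=2·5+2=12
(x₁, y₁) = (161, 12);  161² − 180·12² = 1 ✓
(x_2, y_2) = (161·161 + 180·12·12, 161·12 + 12·161) = (51841, 3864)
(x_3, y_3) = (161·51841 + 180·12·3864, 161·3864 + 12·51841) = (16692641, 1244196)

161 12
51841 3864
16692641 1244196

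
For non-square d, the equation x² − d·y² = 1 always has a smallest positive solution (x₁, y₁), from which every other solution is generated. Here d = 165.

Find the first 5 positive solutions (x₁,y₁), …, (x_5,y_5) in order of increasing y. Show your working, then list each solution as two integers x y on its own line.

1079 84
2328481 181272
5024860919 391184892
10843647534721 844176815664
23400586355066999 1821733177018020

√165 = [12; 1,5,2,5,1,24, …], period ℓ=6 (even) → k=5
step 0: (12, 1)  from 12·(1,0) + (0,1)
step 1: (13, 1)  from 1·(12,1) + (1,0)
step 2: (77, 6)  from 5·(13,1) + (12,1)
step 3: (167, 13)  from 2·(77,6) + (13,1)
step 4: (912, 71)  from 5·(167,13) + (77,6)
step 5: (1079, 84)  from 1·(912,71) + (167,13)
(x₁, y₁) = (1079, 84);  1079² − 165·84² = 1 ✓
(1079+84√165)^2 = 2328481 + 181272√165
(1079+84√165)^3 = 5024860919 + 391184892√165
(1079+84√165)^4 = 10843647534721 + 844176815664√165
(1079+84√165)^5 = 23400586355066999 + 1821733177018020√165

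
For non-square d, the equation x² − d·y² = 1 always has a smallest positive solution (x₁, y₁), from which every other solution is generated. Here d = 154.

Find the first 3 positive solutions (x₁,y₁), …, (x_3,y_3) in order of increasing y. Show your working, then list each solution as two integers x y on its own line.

√154 → a₀=12, period (2,2,3,1,2,1,3,2,2,24); ℓ=10 even so k=9
k=0  a_k=12  p_k/q_k = 12/1
k=1  a_k=2  p_k/q_k = 25/2
k=2  a_k=2  p_k/q_k = 62/5
…
k=4  a_k=1  p_k/q_k = 273/22
…
k=6  a_k=1  p_k/q_k = 1030/83
k=7  a_k=3  p_k/q_k = 3847/310
k=8  a_k=2  p_k/q_k = 8724/703
k=9  a_k=2  p_k/q_k = 21295/1716
(x₁, y₁) = (21295, 1716);  21295² − 154·1716² = 1 ✓
(x_2, y_2) = (21295·21295 + 154·1716·1716, 21295·1716 + 1716·21295) = (906954049, 73084440)
(x_3, y_3) = (21295·906954049 + 154·1716·73084440, 21295·73084440 + 1716·906954049) = (38627172925615, 3112666297884)

21295 1716
906954049 73084440
38627172925615 3112666297884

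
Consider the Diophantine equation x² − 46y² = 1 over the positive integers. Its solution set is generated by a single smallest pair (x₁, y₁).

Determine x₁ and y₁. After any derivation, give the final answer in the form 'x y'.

d=46: √d = [6; 1,3,1,1,2,6,2,1,1,3,1,12] (ℓ=12, even), read p_11/q_11
a_0=6:  p_0=6·1+0=6,  q_0=6·0+1=1
…
a_4=1:  p_4=1·34+27=61,  q_4=1·5+4=9
…
a_10=3:  p_10=3·5297+3147=19038,  q_10=3·781+464=2807
a_11=1:  p_11=1·19038+5297=24335,  q_11=1·2807+781=3588
(x₁, y₁) = (24335, 3588);  24335² − 46·3588² = 1 ✓

24335 3588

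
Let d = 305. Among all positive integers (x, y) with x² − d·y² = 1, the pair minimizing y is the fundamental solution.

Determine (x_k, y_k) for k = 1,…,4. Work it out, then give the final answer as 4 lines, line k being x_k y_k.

√305 = [17; 2,6,2,34, …], period ℓ=4 (even) → k=3
a_0=17:  p_0=17·1+0=17,  q_0=17·0+1=1
a_1=2:  p_1=2·17+1=35,  q_1=2·1+0=2
a_2=6:  p_2=6·35+17=227,  q_2=6·2+1=13
a_3=2:  p_3=2·227+35=489,  q_3=2·13+2=28
(x₁, y₁) = (489, 28);  489² − 305·28² = 1 ✓
(x_2, y_2) = (489·489 + 305·28·28, 489·28 + 28·489) = (478241, 27384)
(x_3, y_3) = (489·478241 + 305·28·27384, 489·27384 + 28·478241) = (467719209, 26781524)
(x_4, y_4) = (489·467719209 + 305·28·26781524, 489·26781524 + 28·467719209) = (457428908161, 26192303088)

489 28
478241 27384
467719209 26781524
457428908161 26192303088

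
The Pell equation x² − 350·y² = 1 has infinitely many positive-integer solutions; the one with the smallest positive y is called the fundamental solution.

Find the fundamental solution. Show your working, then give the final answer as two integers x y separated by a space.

449 24

√350 → a₀=18, period (1,2,2,2,1,36); ℓ=6 even so k=5
a_0=18:  p_0=18·1+0=18,  q_0=18·0+1=1
…
a_3=2:  p_3=2·56+19=131,  q_3=2·3+1=7
a_4=2:  p_4=2·131+56=318,  q_4=2·7+3=17
a_5=1:  p_5=1·318+131=449,  q_5=1·17+7=24
(x₁, y₁) = (449, 24);  449² − 350·24² = 1 ✓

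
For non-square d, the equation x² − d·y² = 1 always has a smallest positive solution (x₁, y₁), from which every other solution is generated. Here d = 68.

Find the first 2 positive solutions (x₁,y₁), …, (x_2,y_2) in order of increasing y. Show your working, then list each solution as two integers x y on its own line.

33 4
2177 264

d=68: √d = [8; 4,16] (ℓ=2, even), read p_1/q_1
a_0=8:  p_0=8·1+0=8,  q_0=8·0+1=1
a_1=4:  p_1=4·8+1=33,  q_1=4·1+0=4
(x₁, y₁) = (33, 4);  33² − 68·4² = 1 ✓
k=2:  x_2 = 33·33+68·4·4 = 2177,  y_2 = 33·4+4·33 = 264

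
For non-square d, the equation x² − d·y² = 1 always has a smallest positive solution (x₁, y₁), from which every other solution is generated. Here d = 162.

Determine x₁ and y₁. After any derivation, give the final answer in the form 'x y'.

√162 → a₀=12, period (1,2,1,2,12,2,1,2,1,24); ℓ=10 even so k=9
a_0=12:  p_0=12·1+0=12,  q_0=12·0+1=1
…
a_4=2:  p_4=2·51+38=140,  q_4=2·4+3=11
…
a_7=1:  p_7=1·3602+1731=5333,  q_7=1·283+136=419
a_8=2:  p_8=2·5333+3602=14268,  q_8=2·419+283=1121
a_9=1:  p_9=1·14268+5333=19601,  q_9=1·1121+419=1540
→ (19601, 1540).  Check: 19601²=384199201, 162·1540²=384199200, difference 1.

19601 1540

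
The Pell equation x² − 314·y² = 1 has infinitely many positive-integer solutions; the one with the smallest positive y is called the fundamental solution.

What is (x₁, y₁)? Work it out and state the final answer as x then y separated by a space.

392499 22150

d=314: √d = [17; 1,2,1,1,2,1,34] (ℓ=7, odd), read p_13/q_13
step 0: (17, 1)  from 17·(1,0) + (0,1)
…
step 2: (53, 3)  from 2·(18,1) + (17,1)
step 3: (71, 4)  from 1·(53,3) + (18,1)
step 4: (124, 7)  from 1·(71,4) + (53,3)
…
step 7: (15381, 868)  from 34·(443,25) + (319,18)
step 8: (15824, 893)  from 1·(15381,868) + (443,25)
…
step 10: (62853, 3547)  from 1·(47029,2654) + (15824,893)
step 11: (109882, 6201)  from 1·(62853,3547) + (47029,2654)
step 12: (282617, 15949)  from 2·(109882,6201) + (62853,3547)
step 13: (392499, 22150)  from 1·(282617,15949) + (109882,6201)
→ (392499, 22150).  Check: 392499²=154055465001, 314·22150²=154055465000, difference 1.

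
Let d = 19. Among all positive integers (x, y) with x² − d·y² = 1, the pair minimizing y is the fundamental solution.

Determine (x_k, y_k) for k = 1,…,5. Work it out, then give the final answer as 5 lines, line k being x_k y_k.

[4; 2,1,3,1,2,8] for √19; ℓ=6 ⇒ convergent index 5
step 0: (4, 1)  from 4·(1,0) + (0,1)
…
step 4: (61, 14)  from 1·(48,11) + (13,3)
step 5: (170, 39)  from 2·(61,14) + (48,11)
fundamental: x₁=170, y₁=39  (since 28900 − 19·1521 = 1)
k=2:  x_2 = 170·170+19·39·39 = 57799,  y_2 = 170·39+39·170 = 13260
k=3:  x_3 = 170·57799+19·39·13260 = 19651490,  y_3 = 170·13260+39·57799 = 4508361
k=4:  x_4 = 170·19651490+19·39·4508361 = 6681448801,  y_4 = 170·4508361+39·19651490 = 1532829480
k=5:  x_5 = 170·6681448801+19·39·1532829480 = 2271672940850,  y_5 = 170·1532829480+39·6681448801 = 521157514839

170 39
57799 13260
19651490 4508361
6681448801 1532829480
2271672940850 521157514839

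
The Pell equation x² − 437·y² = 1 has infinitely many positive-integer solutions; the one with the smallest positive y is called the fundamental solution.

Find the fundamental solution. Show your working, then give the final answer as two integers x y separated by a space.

√437 = [20; 1,9,2,9,1,40, …], period ℓ=6 (even) → k=5
step 0: (20, 1)  from 20·(1,0) + (0,1)
step 1: (21, 1)  from 1·(20,1) + (1,0)
…
step 3: (439, 21)  from 2·(209,10) + (21,1)
step 4: (4160, 199)  from 9·(439,21) + (209,10)
step 5: (4599, 220)  from 1·(4160,199) + (439,21)
→ (4599, 220).  Check: 4599²=21150801, 437·220²=21150800, difference 1.

4599 220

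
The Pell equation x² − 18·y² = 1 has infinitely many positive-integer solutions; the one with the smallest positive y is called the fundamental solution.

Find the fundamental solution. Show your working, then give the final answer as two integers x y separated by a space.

√18 = [4; 4,8, …], period ℓ=2 (even) → k=1
a_0=4:  p_0=4·1+0=4,  q_0=4·0+1=1
a_1=4:  p_1=4·4+1=17,  q_1=4·1+0=4
fundamental: x₁=17, y₁=4  (since 289 − 18·16 = 1)

17 4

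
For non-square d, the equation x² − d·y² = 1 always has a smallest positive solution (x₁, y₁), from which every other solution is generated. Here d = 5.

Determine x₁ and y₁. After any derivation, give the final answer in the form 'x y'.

9 4

[2; 4] for √5; ℓ=1 ⇒ convergent index 1
k=0  a_k=2  p_k/q_k = 2/1
k=1  a_k=4  p_k/q_k = 9/4
(x₁, y₁) = (9, 4);  9² − 5·4² = 1 ✓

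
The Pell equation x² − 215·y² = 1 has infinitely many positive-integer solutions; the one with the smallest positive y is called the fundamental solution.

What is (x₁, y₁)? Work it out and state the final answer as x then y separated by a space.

44 3

√215 = [14; 1,1,1,28, …], period ℓ=4 (even) → k=3
k=0  a_k=14  p_k/q_k = 14/1
…
k=2  a_k=1  p_k/q_k = 29/2
k=3  a_k=1  p_k/q_k = 44/3
fundamental: x₁=44, y₁=3  (since 1936 − 215·9 = 1)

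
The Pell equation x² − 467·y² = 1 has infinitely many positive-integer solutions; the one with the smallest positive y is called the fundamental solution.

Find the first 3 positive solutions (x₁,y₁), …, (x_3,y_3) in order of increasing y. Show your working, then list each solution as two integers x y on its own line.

d=467: √d = [21; 1,1,1,1,3,…,1,1,42] (ℓ=14, even), read p_13/q_13
k=0  a_k=21  p_k/q_k = 21/1
…
k=6  a_k=3  p_k/q_k = 1275/59
k=7  a_k=21  p_k/q_k = 27164/1257
…
k=10  a_k=1  p_k/q_k = 358232/16577
…
k=12  a_k=1  p_k/q_k = 991929/45901
k=13  a_k=1  p_k/q_k = 1625626/75225
→ (1625626, 75225).  Check: 1625626²=2642659891876, 467·75225²=2642659891875, difference 1.
(x_2, y_2) = (1625626·1625626 + 467·75225·75225, 1625626·75225 + 75225·1625626) = (5285319783751, 244575431700)
(x_3, y_3) = (1625626·5285319783751 + 467·75225·244575431700, 1625626·244575431700 + 75225·5285319783751) = (17183906517558380626, 795176361465413175)

1625626 75225
5285319783751 244575431700
17183906517558380626 795176361465413175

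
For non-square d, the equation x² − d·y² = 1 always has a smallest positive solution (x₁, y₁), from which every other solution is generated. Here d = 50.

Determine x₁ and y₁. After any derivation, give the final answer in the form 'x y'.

99 14

[7; 14] for √50; ℓ=1 ⇒ convergent index 1
k=0  a_k=7  p_k/q_k = 7/1
k=1  a_k=14  p_k/q_k = 99/14
(x₁, y₁) = (99, 14);  99² − 50·14² = 1 ✓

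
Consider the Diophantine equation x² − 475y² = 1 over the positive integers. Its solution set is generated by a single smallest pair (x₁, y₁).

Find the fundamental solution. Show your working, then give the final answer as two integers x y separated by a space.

57799 2652

√475 = [21; 1,3,1,6,2,6,1,3,1,42, …], period ℓ=10 (even) → k=9
step 0: (21, 1)  from 21·(1,0) + (0,1)
step 1: (22, 1)  from 1·(21,1) + (1,0)
step 2: (87, 4)  from 3·(22,1) + (21,1)
step 3: (109, 5)  from 1·(87,4) + (22,1)
step 4: (741, 34)  from 6·(109,5) + (87,4)
step 5: (1591, 73)  from 2·(741,34) + (109,5)
…
step 7: (11878, 545)  from 1·(10287,472) + (1591,73)
step 8: (45921, 2107)  from 3·(11878,545) + (10287,472)
step 9: (57799, 2652)  from 1·(45921,2107) + (11878,545)
→ (57799, 2652).  Check: 57799²=3340724401, 475·2652²=3340724400, difference 1.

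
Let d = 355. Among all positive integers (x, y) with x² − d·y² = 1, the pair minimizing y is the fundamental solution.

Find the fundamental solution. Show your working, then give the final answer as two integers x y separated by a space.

954809 50676

√355 → a₀=18, period (1,5,3,3,1,6,1,3,3,5,1,36); ℓ=12 even so k=11
a_0=18:  p_0=18·1+0=18,  q_0=18·0+1=1
a_1=1:  p_1=1·18+1=19,  q_1=1·1+0=1
…
a_4=3:  p_4=3·358+113=1187,  q_4=3·19+6=63
…
a_10=5:  p_10=5·151391+46463=803418,  q_10=5·8035+2466=42641
a_11=1:  p_11=1·803418+151391=954809,  q_11=1·42641+8035=50676
(x₁, y₁) = (954809, 50676);  954809² − 355·50676² = 1 ✓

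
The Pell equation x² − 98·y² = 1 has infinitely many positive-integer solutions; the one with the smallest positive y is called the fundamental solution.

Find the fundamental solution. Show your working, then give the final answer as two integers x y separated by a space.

√98 → a₀=9, period (1,8,1,18); ℓ=4 even so k=3
i=0: a=9 ⇒ p=9, q=1
…
i=2: a=8 ⇒ p=89, q=9
i=3: a=1 ⇒ p=99, q=10
fundamental: x₁=99, y₁=10  (since 9801 − 98·100 = 1)

99 10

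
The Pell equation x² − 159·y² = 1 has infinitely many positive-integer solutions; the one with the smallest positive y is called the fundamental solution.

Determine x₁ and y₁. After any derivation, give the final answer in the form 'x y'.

1324 105

d=159: √d = [12; 1,1,1,1,3,1,1,1,1,24] (ℓ=10, even), read p_9/q_9
a_0=12:  p_0=12·1+0=12,  q_0=12·0+1=1
a_1=1:  p_1=1·12+1=13,  q_1=1·1+0=1
…
a_3=1:  p_3=1·25+13=38,  q_3=1·2+1=3
…
a_6=1:  p_6=1·227+63=290,  q_6=1·18+5=23
…
a_8=1:  p_8=1·517+290=807,  q_8=1·41+23=64
a_9=1:  p_9=1·807+517=1324,  q_9=1·64+41=105
→ (1324, 105).  Check: 1324²=1752976, 159·105²=1752975, difference 1.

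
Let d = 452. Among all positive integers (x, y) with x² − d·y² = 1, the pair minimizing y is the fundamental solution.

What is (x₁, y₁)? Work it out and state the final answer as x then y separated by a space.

√452 = [21; 3,1,5,3,10,3,5,1,3,42, …], period ℓ=10 (even) → k=9
a_0=21:  p_0=21·1+0=21,  q_0=21·0+1=1
…
a_2=1:  p_2=1·64+21=85,  q_2=1·3+1=4
a_3=5:  p_3=5·85+64=489,  q_3=5·4+3=23
a_4=3:  p_4=3·489+85=1552,  q_4=3·23+4=73
…
a_7=5:  p_7=5·49579+16009=263904,  q_7=5·2332+753=12413
a_8=1:  p_8=1·263904+49579=313483,  q_8=1·12413+2332=14745
a_9=3:  p_9=3·313483+263904=1204353,  q_9=3·14745+12413=56648
fundamental: x₁=1204353, y₁=56648  (since 1450466148609 − 452·3208995904 = 1)

1204353 56648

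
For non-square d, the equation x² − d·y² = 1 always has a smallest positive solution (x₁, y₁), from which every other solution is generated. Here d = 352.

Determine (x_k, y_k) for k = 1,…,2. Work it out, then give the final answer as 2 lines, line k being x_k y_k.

77617 4137
12048797377 642203058

√352 = [18; 1,3,5,9,5,3,1,36, …], period ℓ=8 (even) → k=7
a_0=18:  p_0=18·1+0=18,  q_0=18·0+1=1
…
a_3=5:  p_3=5·75+19=394,  q_3=5·4+1=21
…
a_5=5:  p_5=5·3621+394=18499,  q_5=5·193+21=986
a_6=3:  p_6=3·18499+3621=59118,  q_6=3·986+193=3151
a_7=1:  p_7=1·59118+18499=77617,  q_7=1·3151+986=4137
→ (77617, 4137).  Check: 77617²=6024398689, 352·4137²=6024398688, difference 1.
n=2: (77617,4137)∘(77617,4137) = (77617·77617+352·4137·4137, 77617·4137+4137·77617) = (12048797377,642203058)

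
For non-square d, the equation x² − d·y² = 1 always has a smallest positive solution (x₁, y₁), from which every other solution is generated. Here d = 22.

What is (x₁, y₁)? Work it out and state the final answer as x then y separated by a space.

[4; 1,2,4,2,1,8] for √22; ℓ=6 ⇒ convergent index 5
a_0=4:  p_0=4·1+0=4,  q_0=4·0+1=1
…
a_3=4:  p_3=4·14+5=61,  q_3=4·3+1=13
a_4=2:  p_4=2·61+14=136,  q_4=2·13+3=29
a_5=1:  p_5=1·136+61=197,  q_5=1·29+13=42
(x₁, y₁) = (197, 42);  197² − 22·42² = 1 ✓

197 42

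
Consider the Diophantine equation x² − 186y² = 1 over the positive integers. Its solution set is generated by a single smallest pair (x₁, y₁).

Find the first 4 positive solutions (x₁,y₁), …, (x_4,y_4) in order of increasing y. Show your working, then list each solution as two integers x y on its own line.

7501 550
112530001 8251100
1688175067501 123783001650
25326002250120001 1856992582502200

d=186: √d = [13; 1,1,1,3,4,3,1,1,1,26] (ℓ=10, even), read p_9/q_9
i=0: a=13 ⇒ p=13, q=1
i=1: a=1 ⇒ p=14, q=1
i=2: a=1 ⇒ p=27, q=2
…
i=4: a=3 ⇒ p=150, q=11
i=5: a=4 ⇒ p=641, q=47
…
i=8: a=1 ⇒ p=4787, q=351
i=9: a=1 ⇒ p=7501, q=550
(x₁, y₁) = (7501, 550);  7501² − 186·550² = 1 ✓
(x_2, y_2) = (7501·7501 + 186·550·550, 7501·550 + 550·7501) = (112530001, 8251100)
(x_3, y_3) = (7501·112530001 + 186·550·8251100, 7501·8251100 + 550·112530001) = (1688175067501, 123783001650)
(x_4, y_4) = (7501·1688175067501 + 186·550·123783001650, 7501·123783001650 + 550·1688175067501) = (25326002250120001, 1856992582502200)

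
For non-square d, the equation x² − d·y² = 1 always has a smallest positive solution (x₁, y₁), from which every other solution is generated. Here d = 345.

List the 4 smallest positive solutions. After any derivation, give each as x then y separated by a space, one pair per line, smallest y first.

√345 → a₀=18, period (1,1,2,1,6,1,2,1,1,36); ℓ=10 even so k=9
step 0: (18, 1)  from 18·(1,0) + (0,1)
step 1: (19, 1)  from 1·(18,1) + (1,0)
step 2: (37, 2)  from 1·(19,1) + (18,1)
step 3: (93, 5)  from 2·(37,2) + (19,1)
step 4: (130, 7)  from 1·(93,5) + (37,2)
…
step 6: (1003, 54)  from 1·(873,47) + (130,7)
…
step 8: (3882, 209)  from 1·(2879,155) + (1003,54)
step 9: (6761, 364)  from 1·(3882,209) + (2879,155)
fundamental: x₁=6761, y₁=364  (since 45711121 − 345·132496 = 1)
n=2: (6761,364)∘(6761,364) = (6761·6761+345·364·364, 6761·364+364·6761) = (91422241,4922008)
n=3: (91422241,4922008)∘(6761,364) = (6761·91422241+345·364·4922008, 6761·4922008+364·91422241) = (1236211536041,66555391812)
n=4: (1236211536041,66555391812)∘(6761,364) = (6761·1236211536041+345·364·66555391812, 6761·66555391812+364·1236211536041) = (16716052298924161,899962003159856)

6761 364
91422241 4922008
1236211536041 66555391812
16716052298924161 899962003159856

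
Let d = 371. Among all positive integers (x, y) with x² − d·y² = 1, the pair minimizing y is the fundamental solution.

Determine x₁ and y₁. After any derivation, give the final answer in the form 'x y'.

√371 = [19; 3,1,4,1,3,38, …], period ℓ=6 (even) → k=5
i=0: a=19 ⇒ p=19, q=1
i=1: a=3 ⇒ p=58, q=3
i=2: a=1 ⇒ p=77, q=4
i=3: a=4 ⇒ p=366, q=19
i=4: a=1 ⇒ p=443, q=23
i=5: a=3 ⇒ p=1695, q=88
fundamental: x₁=1695, y₁=88  (since 2873025 − 371·7744 = 1)

1695 88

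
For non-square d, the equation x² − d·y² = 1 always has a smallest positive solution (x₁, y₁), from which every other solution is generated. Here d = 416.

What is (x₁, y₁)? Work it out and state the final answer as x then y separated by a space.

5201 255

√416 → a₀=20, period (2,1,1,9,1,1,2,40); ℓ=8 even so k=7
a_0=20:  p_0=20·1+0=20,  q_0=20·0+1=1
…
a_4=9:  p_4=9·102+61=979,  q_4=9·5+3=48
…
a_6=1:  p_6=1·1081+979=2060,  q_6=1·53+48=101
a_7=2:  p_7=2·2060+1081=5201,  q_7=2·101+53=255
(x₁, y₁) = (5201, 255);  5201² − 416·255² = 1 ✓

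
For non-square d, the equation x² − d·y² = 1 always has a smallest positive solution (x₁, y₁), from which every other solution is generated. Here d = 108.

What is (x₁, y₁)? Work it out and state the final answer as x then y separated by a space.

d=108: √d = [10; 2,1,1,4,1,1,2,20] (ℓ=8, even), read p_7/q_7
step 0: (10, 1)  from 10·(1,0) + (0,1)
step 1: (21, 2)  from 2·(10,1) + (1,0)
step 2: (31, 3)  from 1·(21,2) + (10,1)
step 3: (52, 5)  from 1·(31,3) + (21,2)
step 4: (239, 23)  from 4·(52,5) + (31,3)
step 5: (291, 28)  from 1·(239,23) + (52,5)
step 6: (530, 51)  from 1·(291,28) + (239,23)
step 7: (1351, 130)  from 2·(530,51) + (291,28)
→ (1351, 130).  Check: 1351²=1825201, 108·130²=1825200, difference 1.

1351 130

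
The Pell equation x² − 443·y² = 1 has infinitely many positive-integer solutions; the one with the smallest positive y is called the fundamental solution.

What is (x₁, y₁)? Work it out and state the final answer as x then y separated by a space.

√443 = [21; 21,42, …], period ℓ=2 (even) → k=1
a_0=21:  p_0=21·1+0=21,  q_0=21·0+1=1
a_1=21:  p_1=21·21+1=442,  q_1=21·1+0=21
(x₁, y₁) = (442, 21);  442² − 443·21² = 1 ✓

442 21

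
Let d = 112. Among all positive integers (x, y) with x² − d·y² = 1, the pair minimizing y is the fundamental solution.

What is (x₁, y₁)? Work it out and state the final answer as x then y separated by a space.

[10; 1,1,2,1,1,20] for √112; ℓ=6 ⇒ convergent index 5
step 0: (10, 1)  from 10·(1,0) + (0,1)
step 1: (11, 1)  from 1·(10,1) + (1,0)
step 2: (21, 2)  from 1·(11,1) + (10,1)
…
step 4: (74, 7)  from 1·(53,5) + (21,2)
step 5: (127, 12)  from 1·(74,7) + (53,5)
(x₁, y₁) = (127, 12);  127² − 112·12² = 1 ✓

127 12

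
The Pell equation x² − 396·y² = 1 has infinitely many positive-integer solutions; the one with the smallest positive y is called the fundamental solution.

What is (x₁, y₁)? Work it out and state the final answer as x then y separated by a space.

[19; 1,8,1,38] for √396; ℓ=4 ⇒ convergent index 3
a_0=19:  p_0=19·1+0=19,  q_0=19·0+1=1
a_1=1:  p_1=1·19+1=20,  q_1=1·1+0=1
a_2=8:  p_2=8·20+19=179,  q_2=8·1+1=9
a_3=1:  p_3=1·179+20=199,  q_3=1·9+1=10
fundamental: x₁=199, y₁=10  (since 39601 − 396·100 = 1)

199 10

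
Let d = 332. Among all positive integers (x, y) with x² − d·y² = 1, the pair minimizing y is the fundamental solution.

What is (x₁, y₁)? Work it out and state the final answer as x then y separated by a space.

13447 738

√332 = [18; 4,1,1,8,1,1,4,36, …], period ℓ=8 (even) → k=7
k=0  a_k=18  p_k/q_k = 18/1
…
k=2  a_k=1  p_k/q_k = 91/5
…
k=6  a_k=1  p_k/q_k = 2970/163
k=7  a_k=4  p_k/q_k = 13447/738
(x₁, y₁) = (13447, 738);  13447² − 332·738² = 1 ✓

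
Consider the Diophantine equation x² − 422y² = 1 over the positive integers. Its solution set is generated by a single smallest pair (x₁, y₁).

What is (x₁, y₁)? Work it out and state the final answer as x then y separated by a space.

[20; 1,1,5,2,1,…,1,1,40] for √422; ℓ=14 ⇒ convergent index 13
a_0=20:  p_0=20·1+0=20,  q_0=20·0+1=1
a_1=1:  p_1=1·20+1=21,  q_1=1·1+0=1
a_2=1:  p_2=1·21+20=41,  q_2=1·1+1=2
…
a_4=2:  p_4=2·226+41=493,  q_4=2·11+2=24
a_5=1:  p_5=1·493+226=719,  q_5=1·24+11=35
a_6=3:  p_6=3·719+493=2650,  q_6=3·35+24=129
a_7=20:  p_7=20·2650+719=53719,  q_7=20·129+35=2615
…
a_9=1:  p_9=1·163807+53719=217526,  q_9=1·7974+2615=10589
a_10=2:  p_10=2·217526+163807=598859,  q_10=2·10589+7974=29152
a_11=5:  p_11=5·598859+217526=3211821,  q_11=5·29152+10589=156349
a_12=1:  p_12=1·3211821+598859=3810680,  q_12=1·156349+29152=185501
a_13=1:  p_13=1·3810680+3211821=7022501,  q_13=1·185501+156349=341850
(x₁, y₁) = (7022501, 341850);  7022501² − 422·341850² = 1 ✓

7022501 341850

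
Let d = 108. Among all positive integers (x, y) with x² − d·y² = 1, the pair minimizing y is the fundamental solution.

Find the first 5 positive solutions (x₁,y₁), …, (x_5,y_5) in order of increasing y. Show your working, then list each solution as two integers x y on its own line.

√108 = [10; 2,1,1,4,1,1,2,20, …], period ℓ=8 (even) → k=7
i=0: a=10 ⇒ p=10, q=1
i=1: a=2 ⇒ p=21, q=2
…
i=4: a=4 ⇒ p=239, q=23
i=5: a=1 ⇒ p=291, q=28
i=6: a=1 ⇒ p=530, q=51
i=7: a=2 ⇒ p=1351, q=130
(x₁, y₁) = (1351, 130);  1351² − 108·130² = 1 ✓
(x_2, y_2) = (1351·1351 + 108·130·130, 1351·130 + 130·1351) = (3650401, 351260)
(x_3, y_3) = (1351·3650401 + 108·130·351260, 1351·351260 + 130·3650401) = (9863382151, 949104390)
(x_4, y_4) = (1351·9863382151 + 108·130·949104390, 1351·949104390 + 130·9863382151) = (26650854921601, 2564479710520)
(x_5, y_5) = (1351·26650854921601 + 108·130·2564479710520, 1351·2564479710520 + 130·26650854921601) = (72010600134783751, 6929223228720650)

1351 130
3650401 351260
9863382151 949104390
26650854921601 2564479710520
72010600134783751 6929223228720650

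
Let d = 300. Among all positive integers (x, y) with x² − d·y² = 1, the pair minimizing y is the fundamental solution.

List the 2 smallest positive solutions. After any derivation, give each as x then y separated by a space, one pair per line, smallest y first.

d=300: √d = [17; 3,8,3,34] (ℓ=4, even), read p_3/q_3
a_0=17:  p_0=17·1+0=17,  q_0=17·0+1=1
…
a_2=8:  p_2=8·52+17=433,  q_2=8·3+1=25
a_3=3:  p_3=3·433+52=1351,  q_3=3·25+3=78
→ (1351, 78).  Check: 1351²=1825201, 300·78²=1825200, difference 1.
k=2:  x_2 = 1351·1351+300·78·78 = 3650401,  y_2 = 1351·78+78·1351 = 210756

1351 78
3650401 210756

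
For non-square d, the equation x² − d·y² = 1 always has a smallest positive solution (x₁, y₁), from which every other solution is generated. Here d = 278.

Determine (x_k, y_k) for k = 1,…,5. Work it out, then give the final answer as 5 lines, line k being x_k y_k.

2501 150
12510001 750300
62575022501 3753000450
313000250040001 18772507500600
1565627188125062501 93900078765000750

[16; 1,2,16,2,1,32] for √278; ℓ=6 ⇒ convergent index 5
a_0=16:  p_0=16·1+0=16,  q_0=16·0+1=1
…
a_3=16:  p_3=16·50+17=817,  q_3=16·3+1=49
a_4=2:  p_4=2·817+50=1684,  q_4=2·49+3=101
a_5=1:  p_5=1·1684+817=2501,  q_5=1·101+49=150
→ (2501, 150).  Check: 2501²=6255001, 278·150²=6255000, difference 1.
(x_2, y_2) = (2501·2501 + 278·150·150, 2501·150 + 150·2501) = (12510001, 750300)
(x_3, y_3) = (2501·12510001 + 278·150·750300, 2501·750300 + 150·12510001) = (62575022501, 3753000450)
(x_4, y_4) = (2501·62575022501 + 278·150·3753000450, 2501·3753000450 + 150·62575022501) = (313000250040001, 18772507500600)
(x_5, y_5) = (2501·313000250040001 + 278·150·18772507500600, 2501·18772507500600 + 150·313000250040001) = (1565627188125062501, 93900078765000750)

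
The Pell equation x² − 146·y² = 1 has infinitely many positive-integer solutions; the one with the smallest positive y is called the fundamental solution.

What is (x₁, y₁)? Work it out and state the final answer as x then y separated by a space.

145 12

d=146: √d = [12; 12,24] (ℓ=2, even), read p_1/q_1
step 0: (12, 1)  from 12·(1,0) + (0,1)
step 1: (145, 12)  from 12·(12,1) + (1,0)
(x₁, y₁) = (145, 12);  145² − 146·12² = 1 ✓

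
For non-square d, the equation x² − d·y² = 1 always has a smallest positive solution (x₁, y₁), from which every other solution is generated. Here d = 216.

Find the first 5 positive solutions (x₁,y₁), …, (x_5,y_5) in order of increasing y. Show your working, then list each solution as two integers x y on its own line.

[14; 1,2,3,2,1,28] for √216; ℓ=6 ⇒ convergent index 5
i=0: a=14 ⇒ p=14, q=1
i=1: a=1 ⇒ p=15, q=1
i=2: a=2 ⇒ p=44, q=3
i=3: a=3 ⇒ p=147, q=10
i=4: a=2 ⇒ p=338, q=23
i=5: a=1 ⇒ p=485, q=33
→ (485, 33).  Check: 485²=235225, 216·33²=235224, difference 1.
n=2: (485,33)∘(485,33) = (485·485+216·33·33, 485·33+33·485) = (470449,32010)
n=3: (470449,32010)∘(485,33) = (485·470449+216·33·32010, 485·32010+33·470449) = (456335045,31049667)
n=4: (456335045,31049667)∘(485,33) = (485·456335045+216·33·31049667, 485·31049667+33·456335045) = (442644523201,30118144980)
n=5: (442644523201,30118144980)∘(485,33) = (485·442644523201+216·33·30118144980, 485·30118144980+33·442644523201) = (429364731169925,29214569580933)

485 33
470449 32010
456335045 31049667
442644523201 30118144980
429364731169925 29214569580933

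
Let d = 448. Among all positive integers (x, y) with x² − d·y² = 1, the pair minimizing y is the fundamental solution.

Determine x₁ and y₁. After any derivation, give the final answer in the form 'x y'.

√448 = [21; 6,42, …], period ℓ=2 (even) → k=1
step 0: (21, 1)  from 21·(1,0) + (0,1)
step 1: (127, 6)  from 6·(21,1) + (1,0)
fundamental: x₁=127, y₁=6  (since 16129 − 448·36 = 1)

127 6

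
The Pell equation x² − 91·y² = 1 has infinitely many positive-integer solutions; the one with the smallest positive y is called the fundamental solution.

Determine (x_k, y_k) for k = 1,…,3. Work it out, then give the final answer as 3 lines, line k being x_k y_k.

1574 165
4954951 519420
15598184174 1635133995

√91 = [9; 1,1,5,1,5,1,1,18, …], period ℓ=8 (even) → k=7
a_0=9:  p_0=9·1+0=9,  q_0=9·0+1=1
a_1=1:  p_1=1·9+1=10,  q_1=1·1+0=1
…
a_3=5:  p_3=5·19+10=105,  q_3=5·2+1=11
…
a_6=1:  p_6=1·725+124=849,  q_6=1·76+13=89
a_7=1:  p_7=1·849+725=1574,  q_7=1·89+76=165
(x₁, y₁) = (1574, 165);  1574² − 91·165² = 1 ✓
n=2: (1574,165)∘(1574,165) = (1574·1574+91·165·165, 1574·165+165·1574) = (4954951,519420)
n=3: (4954951,519420)∘(1574,165) = (1574·4954951+91·165·519420, 1574·519420+165·4954951) = (15598184174,1635133995)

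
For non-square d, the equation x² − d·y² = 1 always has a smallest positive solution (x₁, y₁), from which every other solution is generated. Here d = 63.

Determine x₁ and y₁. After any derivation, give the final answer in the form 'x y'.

8 1

√63 → a₀=7, period (1,14); ℓ=2 even so k=1
k=0  a_k=7  p_k/q_k = 7/1
k=1  a_k=1  p_k/q_k = 8/1
(x₁, y₁) = (8, 1);  8² − 63·1² = 1 ✓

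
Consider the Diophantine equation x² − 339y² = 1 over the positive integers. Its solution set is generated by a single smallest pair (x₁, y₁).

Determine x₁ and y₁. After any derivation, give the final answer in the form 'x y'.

97970 5321

√339 → a₀=18, period (2,2,2,1,17,1,2,2,2,36); ℓ=10 even so k=9
k=0  a_k=18  p_k/q_k = 18/1
…
k=7  a_k=2  p_k/q_k = 17252/937
k=8  a_k=2  p_k/q_k = 40359/2192
k=9  a_k=2  p_k/q_k = 97970/5321
→ (97970, 5321).  Check: 97970²=9598120900, 339·5321²=9598120899, difference 1.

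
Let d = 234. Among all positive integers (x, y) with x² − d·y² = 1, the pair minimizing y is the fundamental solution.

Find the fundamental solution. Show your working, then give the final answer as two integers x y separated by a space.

√234 → a₀=15, period (3,2,1,2,1,2,3,30); ℓ=8 even so k=7
step 0: (15, 1)  from 15·(1,0) + (0,1)
step 1: (46, 3)  from 3·(15,1) + (1,0)
step 2: (107, 7)  from 2·(46,3) + (15,1)
…
step 5: (566, 37)  from 1·(413,27) + (153,10)
step 6: (1545, 101)  from 2·(566,37) + (413,27)
step 7: (5201, 340)  from 3·(1545,101) + (566,37)
fundamental: x₁=5201, y₁=340  (since 27050401 − 234·115600 = 1)

5201 340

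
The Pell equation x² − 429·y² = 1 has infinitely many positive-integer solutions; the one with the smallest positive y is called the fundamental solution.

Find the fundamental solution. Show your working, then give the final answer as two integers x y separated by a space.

√429 = [20; 1,2,2,9,1,12,1,9,2,2,1,40, …], period ℓ=12 (even) → k=11
k=0  a_k=20  p_k/q_k = 20/1
…
k=3  a_k=2  p_k/q_k = 145/7
k=4  a_k=9  p_k/q_k = 1367/66
k=5  a_k=1  p_k/q_k = 1512/73
k=6  a_k=12  p_k/q_k = 19511/942
…
k=9  a_k=2  p_k/q_k = 438459/21169
k=10  a_k=2  p_k/q_k = 1085636/52415
k=11  a_k=1  p_k/q_k = 1524095/73584
fundamental: x₁=1524095, y₁=73584  (since 2322865569025 − 429·5414605056 = 1)

1524095 73584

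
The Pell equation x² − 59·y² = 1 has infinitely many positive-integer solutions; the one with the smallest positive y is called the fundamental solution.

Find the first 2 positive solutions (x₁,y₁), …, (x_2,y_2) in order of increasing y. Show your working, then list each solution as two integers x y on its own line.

530 69
561799 73140

d=59: √d = [7; 1,2,7,2,1,14] (ℓ=6, even), read p_5/q_5
a_0=7:  p_0=7·1+0=7,  q_0=7·0+1=1
a_1=1:  p_1=1·7+1=8,  q_1=1·1+0=1
a_2=2:  p_2=2·8+7=23,  q_2=2·1+1=3
…
a_4=2:  p_4=2·169+23=361,  q_4=2·22+3=47
a_5=1:  p_5=1·361+169=530,  q_5=1·47+22=69
→ (530, 69).  Check: 530²=280900, 59·69²=280899, difference 1.
k=2:  x_2 = 530·530+59·69·69 = 561799,  y_2 = 530·69+69·530 = 73140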